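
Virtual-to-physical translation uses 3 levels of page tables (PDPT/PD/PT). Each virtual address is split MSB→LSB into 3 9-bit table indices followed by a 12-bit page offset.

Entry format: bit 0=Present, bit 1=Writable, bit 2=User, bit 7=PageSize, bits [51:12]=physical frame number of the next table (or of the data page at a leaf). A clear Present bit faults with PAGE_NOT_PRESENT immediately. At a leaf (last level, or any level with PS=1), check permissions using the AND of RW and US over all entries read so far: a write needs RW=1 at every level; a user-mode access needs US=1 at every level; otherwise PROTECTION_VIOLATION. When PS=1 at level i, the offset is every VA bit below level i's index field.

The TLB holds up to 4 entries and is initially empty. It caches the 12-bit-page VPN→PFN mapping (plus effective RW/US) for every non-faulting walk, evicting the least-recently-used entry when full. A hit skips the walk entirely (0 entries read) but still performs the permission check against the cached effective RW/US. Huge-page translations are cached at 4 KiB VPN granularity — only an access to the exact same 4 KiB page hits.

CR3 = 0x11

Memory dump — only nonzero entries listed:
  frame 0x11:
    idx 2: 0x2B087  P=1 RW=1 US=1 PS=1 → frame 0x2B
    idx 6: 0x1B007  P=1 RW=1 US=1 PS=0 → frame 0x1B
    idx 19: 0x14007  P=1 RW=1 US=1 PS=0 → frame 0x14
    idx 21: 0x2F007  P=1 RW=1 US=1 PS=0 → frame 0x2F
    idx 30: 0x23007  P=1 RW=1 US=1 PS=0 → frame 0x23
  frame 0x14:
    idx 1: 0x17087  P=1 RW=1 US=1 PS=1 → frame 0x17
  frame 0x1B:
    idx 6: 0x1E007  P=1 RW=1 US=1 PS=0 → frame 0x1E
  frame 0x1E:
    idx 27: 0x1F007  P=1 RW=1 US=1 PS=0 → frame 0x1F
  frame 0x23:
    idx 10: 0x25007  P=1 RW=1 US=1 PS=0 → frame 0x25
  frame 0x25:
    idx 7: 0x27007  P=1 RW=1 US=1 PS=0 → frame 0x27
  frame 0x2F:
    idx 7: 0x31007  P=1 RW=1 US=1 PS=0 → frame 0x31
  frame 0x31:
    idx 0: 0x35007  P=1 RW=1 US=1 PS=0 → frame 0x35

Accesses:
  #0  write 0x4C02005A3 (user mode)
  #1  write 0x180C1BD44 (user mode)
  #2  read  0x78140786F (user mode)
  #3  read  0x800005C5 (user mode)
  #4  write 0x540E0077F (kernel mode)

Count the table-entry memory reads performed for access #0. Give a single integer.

Per-access translation:
#0 VA=0x4C02005A3 (w,user):
  lvl0: tbl 0x11, slot 19 ⇒ 0x14007 (P1/RW1/US1/PS0)
  lvl1: tbl 0x14, slot 1 ⇒ 0x17087 (P1/RW1/US1/PS1)
  ✓ 0x175A3 (huge @L1)  — 2 lookups
#1 VA=0x180C1BD44 (w,user):
  lvl0: tbl 0x11, slot 6 ⇒ 0x1B007 (P1/RW1/US1/PS0)
  lvl1: tbl 0x1B, slot 6 ⇒ 0x1E007 (P1/RW1/US1/PS0)
  lvl2: tbl 0x1E, slot 27 ⇒ 0x1F007 (P1/RW1/US1/PS0)
  ✓ 0x1FD44  — 3 lookups
#2 VA=0x78140786F (r,user):
  lvl0: tbl 0x11, slot 30 ⇒ 0x23007 (P1/RW1/US1/PS0)
  lvl1: tbl 0x23, slot 10 ⇒ 0x25007 (P1/RW1/US1/PS0)
  lvl2: tbl 0x25, slot 7 ⇒ 0x27007 (P1/RW1/US1/PS0)
  ✓ 0x2786F  — 3 lookups
#3 VA=0x800005C5 (r,user):
  lvl0: tbl 0x11, slot 2 ⇒ 0x2B087 (P1/RW1/US1/PS1)
  ✓ 0x2B5C5 (huge @L0)  — 1 lookups
#4 VA=0x540E0077F (w,kernel):
  lvl0: tbl 0x11, slot 21 ⇒ 0x2F007 (P1/RW1/US1/PS0)
  lvl1: tbl 0x2F, slot 7 ⇒ 0x31007 (P1/RW1/US1/PS0)
  lvl2: tbl 0x31, slot 0 ⇒ 0x35007 (P1/RW1/US1/PS0)
  ✓ 0x3577F  — 3 lookups

Entries read for #0: 2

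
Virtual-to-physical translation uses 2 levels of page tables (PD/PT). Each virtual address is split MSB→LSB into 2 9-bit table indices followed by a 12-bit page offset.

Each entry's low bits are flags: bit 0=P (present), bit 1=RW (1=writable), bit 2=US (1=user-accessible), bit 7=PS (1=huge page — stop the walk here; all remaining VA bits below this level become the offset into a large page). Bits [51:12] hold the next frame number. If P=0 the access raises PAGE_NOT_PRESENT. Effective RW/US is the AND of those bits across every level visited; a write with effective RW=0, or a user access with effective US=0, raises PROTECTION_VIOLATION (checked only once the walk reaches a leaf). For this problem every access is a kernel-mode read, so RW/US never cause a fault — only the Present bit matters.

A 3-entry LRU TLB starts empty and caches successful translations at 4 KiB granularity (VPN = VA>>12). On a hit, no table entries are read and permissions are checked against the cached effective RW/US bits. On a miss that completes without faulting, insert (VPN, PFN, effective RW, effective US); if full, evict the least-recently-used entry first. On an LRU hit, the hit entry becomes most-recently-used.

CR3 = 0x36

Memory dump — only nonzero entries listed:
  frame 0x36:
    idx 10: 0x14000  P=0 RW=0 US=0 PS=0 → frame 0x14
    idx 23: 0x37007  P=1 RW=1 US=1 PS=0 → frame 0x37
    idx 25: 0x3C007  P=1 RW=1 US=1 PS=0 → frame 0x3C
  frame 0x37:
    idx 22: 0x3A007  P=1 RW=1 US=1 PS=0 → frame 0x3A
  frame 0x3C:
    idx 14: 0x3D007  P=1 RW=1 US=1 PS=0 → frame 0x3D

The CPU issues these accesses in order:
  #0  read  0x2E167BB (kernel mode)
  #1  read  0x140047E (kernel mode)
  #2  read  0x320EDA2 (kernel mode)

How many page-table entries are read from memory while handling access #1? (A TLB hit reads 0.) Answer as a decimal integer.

Walk each access:
#0 VA=0x2E167BB (r,kernel):
  L0 @0x36[23] → 0x37007  P=1,RW=1,US=1,PS=0
  L1 @0x37[22] → 0x3A007  P=1,RW=1,US=1,PS=0
  ⇒ phys 0x3A7BB  [2 reads]
#1 VA=0x140047E (r,kernel):
  L0 @0x36[10] → 0x14000  P=0,RW=0,US=0,PS=0
  ✗ PAGE_NOT_PRESENT  [1 reads]
#2 VA=0x320EDA2 (r,kernel):
  L0 @0x36[25] → 0x3C007  P=1,RW=1,US=1,PS=0
  L1 @0x3C[14] → 0x3D007  P=1,RW=1,US=1,PS=0
  ⇒ phys 0x3DDA2  [2 reads]

Entries read for #1: 1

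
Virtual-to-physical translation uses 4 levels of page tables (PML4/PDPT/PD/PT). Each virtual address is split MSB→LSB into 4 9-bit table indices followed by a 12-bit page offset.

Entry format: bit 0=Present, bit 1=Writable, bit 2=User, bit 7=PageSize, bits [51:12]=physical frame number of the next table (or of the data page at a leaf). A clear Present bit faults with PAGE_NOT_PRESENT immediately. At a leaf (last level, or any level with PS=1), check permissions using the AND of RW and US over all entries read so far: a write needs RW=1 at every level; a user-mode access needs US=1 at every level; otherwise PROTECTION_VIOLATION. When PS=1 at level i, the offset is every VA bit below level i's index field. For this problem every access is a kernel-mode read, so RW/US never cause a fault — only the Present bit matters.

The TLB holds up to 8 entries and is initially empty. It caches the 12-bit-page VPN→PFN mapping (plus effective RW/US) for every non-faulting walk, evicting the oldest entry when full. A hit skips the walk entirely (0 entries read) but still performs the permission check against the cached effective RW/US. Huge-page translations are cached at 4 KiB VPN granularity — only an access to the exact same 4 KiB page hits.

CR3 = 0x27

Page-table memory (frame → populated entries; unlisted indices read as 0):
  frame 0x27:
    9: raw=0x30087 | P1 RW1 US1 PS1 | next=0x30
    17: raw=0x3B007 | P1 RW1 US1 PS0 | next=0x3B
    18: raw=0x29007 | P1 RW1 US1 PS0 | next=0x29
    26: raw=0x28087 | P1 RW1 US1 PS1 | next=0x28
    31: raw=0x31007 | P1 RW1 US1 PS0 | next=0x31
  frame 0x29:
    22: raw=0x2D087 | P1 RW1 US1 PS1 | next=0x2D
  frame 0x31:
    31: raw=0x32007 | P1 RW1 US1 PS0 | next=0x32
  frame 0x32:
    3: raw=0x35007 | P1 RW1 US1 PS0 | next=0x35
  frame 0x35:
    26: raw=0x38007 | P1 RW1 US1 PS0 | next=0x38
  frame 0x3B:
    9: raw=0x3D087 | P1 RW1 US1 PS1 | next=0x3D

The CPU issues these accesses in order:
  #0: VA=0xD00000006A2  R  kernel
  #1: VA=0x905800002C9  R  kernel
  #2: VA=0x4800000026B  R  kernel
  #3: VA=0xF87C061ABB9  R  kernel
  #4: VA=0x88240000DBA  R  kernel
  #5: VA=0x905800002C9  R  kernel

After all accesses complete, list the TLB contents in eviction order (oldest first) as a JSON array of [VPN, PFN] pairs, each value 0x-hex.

Per-access translation:
#0 VA=0xD00000006A2 (r,kernel):
  lvl0: tbl 0x27, slot 26 ⇒ 0x28087 (P1/RW1/US1/PS1)
  ✓ 0x286A2 (huge @L0)  — 1 lookups
#1 VA=0x905800002C9 (r,kernel):
  lvl0: tbl 0x27, slot 18 ⇒ 0x29007 (P1/RW1/US1/PS0)
  lvl1: tbl 0x29, slot 22 ⇒ 0x2D087 (P1/RW1/US1/PS1)
  ✓ 0x2D2C9 (huge @L1)  — 2 lookups
#2 VA=0x4800000026B (r,kernel):
  lvl0: tbl 0x27, slot 9 ⇒ 0x30087 (P1/RW1/US1/PS1)
  ✓ 0x3026B (huge @L0)  — 1 lookups
#3 VA=0xF87C061ABB9 (r,kernel):
  lvl0: tbl 0x27, slot 31 ⇒ 0x31007 (P1/RW1/US1/PS0)
  lvl1: tbl 0x31, slot 31 ⇒ 0x32007 (P1/RW1/US1/PS0)
  lvl2: tbl 0x32, slot 3 ⇒ 0x35007 (P1/RW1/US1/PS0)
  lvl3: tbl 0x35, slot 26 ⇒ 0x38007 (P1/RW1/US1/PS0)
  ✓ 0x38BB9  — 4 lookups
#4 VA=0x88240000DBA (r,kernel):
  lvl0: tbl 0x27, slot 17 ⇒ 0x3B007 (P1/RW1/US1/PS0)
  lvl1: tbl 0x3B, slot 9 ⇒ 0x3D087 (P1/RW1/US1/PS1)
  ✓ 0x3DDBA (huge @L1)  — 2 lookups
#5 VA=0x905800002C9 (r,kernel):
  TLB hit vpn=0x90580000 → PA=0x2D2C9

TLB: [["0xD0000000", "0x28"], ["0x90580000", "0x2D"], ["0x48000000", "0x30"], ["0xF87C061A", "0x38"], ["0x88240000", "0x3D"]]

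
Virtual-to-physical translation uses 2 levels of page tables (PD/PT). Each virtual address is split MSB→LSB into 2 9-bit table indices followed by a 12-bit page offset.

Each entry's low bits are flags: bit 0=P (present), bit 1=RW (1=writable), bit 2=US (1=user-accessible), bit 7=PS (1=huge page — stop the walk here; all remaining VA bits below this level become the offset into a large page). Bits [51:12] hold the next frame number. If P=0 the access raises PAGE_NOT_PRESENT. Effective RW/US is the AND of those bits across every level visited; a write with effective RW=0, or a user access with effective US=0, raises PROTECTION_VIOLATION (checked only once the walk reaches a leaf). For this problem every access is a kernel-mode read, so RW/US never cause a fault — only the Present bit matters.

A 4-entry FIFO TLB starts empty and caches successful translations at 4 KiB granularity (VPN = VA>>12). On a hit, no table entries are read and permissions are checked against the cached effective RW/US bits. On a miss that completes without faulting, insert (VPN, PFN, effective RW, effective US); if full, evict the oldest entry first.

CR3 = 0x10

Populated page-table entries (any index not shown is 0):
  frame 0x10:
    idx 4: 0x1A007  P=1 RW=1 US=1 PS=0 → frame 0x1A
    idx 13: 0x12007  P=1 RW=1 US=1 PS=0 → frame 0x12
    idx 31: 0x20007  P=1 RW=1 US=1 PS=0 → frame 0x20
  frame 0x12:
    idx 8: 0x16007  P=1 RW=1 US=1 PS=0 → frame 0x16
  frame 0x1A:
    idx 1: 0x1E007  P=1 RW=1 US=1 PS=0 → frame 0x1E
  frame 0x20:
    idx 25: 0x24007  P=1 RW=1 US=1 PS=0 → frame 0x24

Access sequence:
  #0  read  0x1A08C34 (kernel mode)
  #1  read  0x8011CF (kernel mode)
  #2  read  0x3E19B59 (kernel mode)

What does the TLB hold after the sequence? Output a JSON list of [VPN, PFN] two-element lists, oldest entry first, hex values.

Per-access translation:
#0 VA=0x1A08C34 (r,kernel):
  lvl0: tbl 0x10, slot 13 ⇒ 0x12007 (P1/RW1/US1/PS0)
  lvl1: tbl 0x12, slot 8 ⇒ 0x16007 (P1/RW1/US1/PS0)
  ✓ 0x16C34  — 2 lookups
#1 VA=0x8011CF (r,kernel):
  lvl0: tbl 0x10, slot 4 ⇒ 0x1A007 (P1/RW1/US1/PS0)
  lvl1: tbl 0x1A, slot 1 ⇒ 0x1E007 (P1/RW1/US1/PS0)
  ✓ 0x1E1CF  — 2 lookups
#2 VA=0x3E19B59 (r,kernel):
  lvl0: tbl 0x10, slot 31 ⇒ 0x20007 (P1/RW1/US1/PS0)
  lvl1: tbl 0x20, slot 25 ⇒ 0x24007 (P1/RW1/US1/PS0)
  ✓ 0x24B59  — 2 lookups

TLB: [["0x1A08", "0x16"], ["0x801", "0x1E"], ["0x3E19", "0x24"]]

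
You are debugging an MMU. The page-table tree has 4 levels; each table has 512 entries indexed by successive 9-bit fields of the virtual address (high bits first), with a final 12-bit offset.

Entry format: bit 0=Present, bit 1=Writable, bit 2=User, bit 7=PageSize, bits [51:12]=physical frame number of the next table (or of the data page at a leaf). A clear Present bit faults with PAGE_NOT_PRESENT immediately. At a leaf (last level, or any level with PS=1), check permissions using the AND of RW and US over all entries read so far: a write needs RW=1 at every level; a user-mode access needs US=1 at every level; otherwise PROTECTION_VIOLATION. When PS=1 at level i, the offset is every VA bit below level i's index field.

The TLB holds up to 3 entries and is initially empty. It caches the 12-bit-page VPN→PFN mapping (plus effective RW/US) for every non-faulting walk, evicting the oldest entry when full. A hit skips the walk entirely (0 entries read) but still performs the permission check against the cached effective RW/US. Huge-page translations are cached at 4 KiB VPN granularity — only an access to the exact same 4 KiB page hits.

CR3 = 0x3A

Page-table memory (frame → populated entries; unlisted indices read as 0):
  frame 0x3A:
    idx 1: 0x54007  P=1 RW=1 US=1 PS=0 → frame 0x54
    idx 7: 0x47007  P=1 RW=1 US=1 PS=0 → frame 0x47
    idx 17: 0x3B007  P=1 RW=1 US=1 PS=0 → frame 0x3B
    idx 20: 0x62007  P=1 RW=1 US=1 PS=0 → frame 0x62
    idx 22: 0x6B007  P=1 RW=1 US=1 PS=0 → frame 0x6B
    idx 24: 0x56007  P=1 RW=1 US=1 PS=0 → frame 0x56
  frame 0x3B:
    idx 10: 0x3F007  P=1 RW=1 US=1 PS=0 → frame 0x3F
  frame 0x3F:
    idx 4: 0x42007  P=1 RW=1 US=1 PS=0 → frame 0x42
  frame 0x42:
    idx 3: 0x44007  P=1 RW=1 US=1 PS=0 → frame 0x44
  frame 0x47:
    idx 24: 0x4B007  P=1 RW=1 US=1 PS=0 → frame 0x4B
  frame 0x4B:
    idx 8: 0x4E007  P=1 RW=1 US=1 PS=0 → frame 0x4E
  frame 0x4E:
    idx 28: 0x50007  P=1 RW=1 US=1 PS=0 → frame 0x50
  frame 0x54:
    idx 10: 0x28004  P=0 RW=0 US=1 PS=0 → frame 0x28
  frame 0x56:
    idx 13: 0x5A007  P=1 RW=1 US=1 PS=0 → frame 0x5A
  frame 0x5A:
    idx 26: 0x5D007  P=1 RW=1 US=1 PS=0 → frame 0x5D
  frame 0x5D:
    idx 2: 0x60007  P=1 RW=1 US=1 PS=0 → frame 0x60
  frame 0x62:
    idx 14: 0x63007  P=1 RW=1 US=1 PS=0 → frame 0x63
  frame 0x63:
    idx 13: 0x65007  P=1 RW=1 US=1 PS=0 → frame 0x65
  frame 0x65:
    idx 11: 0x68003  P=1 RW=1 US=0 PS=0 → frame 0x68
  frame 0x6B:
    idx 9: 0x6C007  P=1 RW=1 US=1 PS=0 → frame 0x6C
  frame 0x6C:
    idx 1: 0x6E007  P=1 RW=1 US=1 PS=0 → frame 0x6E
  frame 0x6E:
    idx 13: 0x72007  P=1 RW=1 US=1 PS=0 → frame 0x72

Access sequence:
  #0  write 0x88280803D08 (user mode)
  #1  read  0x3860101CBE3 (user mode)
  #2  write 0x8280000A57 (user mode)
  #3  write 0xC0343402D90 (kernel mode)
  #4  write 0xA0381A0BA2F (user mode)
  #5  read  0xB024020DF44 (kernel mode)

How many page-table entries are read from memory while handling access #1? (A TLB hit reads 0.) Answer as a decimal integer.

Per-access translation:
#0 VA=0x88280803D08 (w,user):
  [0] read 0x3A idx=17: raw=0x3B007 flags P=1 W=1 U=1 S=0
  [1] read 0x3B idx=10: raw=0x3F007 flags P=1 W=1 U=1 S=0
  [2] read 0x3F idx=4: raw=0x42007 flags P=1 W=1 U=1 S=0
  [3] read 0x42 idx=3: raw=0x44007 flags P=1 W=1 U=1 S=0
  ✓ 0x44D08  — 4 lookups
#1 VA=0x3860101CBE3 (r,user):
  [0] read 0x3A idx=7: raw=0x47007 flags P=1 W=1 U=1 S=0
  [1] read 0x47 idx=24: raw=0x4B007 flags P=1 W=1 U=1 S=0
  [2] read 0x4B idx=8: raw=0x4E007 flags P=1 W=1 U=1 S=0
  [3] read 0x4E idx=28: raw=0x50007 flags P=1 W=1 U=1 S=0
  ✓ 0x50BE3  — 4 lookups
#2 VA=0x8280000A57 (w,user):
  [0] read 0x3A idx=1: raw=0x54007 flags P=1 W=1 U=1 S=0
  [1] read 0x54 idx=10: raw=0x28004 flags P=0 W=0 U=1 S=0
  → PAGE_NOT_PRESENT  (2 entries read)
#3 VA=0xC0343402D90 (w,kernel):
  [0] read 0x3A idx=24: raw=0x56007 flags P=1 W=1 U=1 S=0
  [1] read 0x56 idx=13: raw=0x5A007 flags P=1 W=1 U=1 S=0
  [2] read 0x5A idx=26: raw=0x5D007 flags P=1 W=1 U=1 S=0
  [3] read 0x5D idx=2: raw=0x60007 flags P=1 W=1 U=1 S=0
  ✓ 0x60D90  — 4 lookups
#4 VA=0xA0381A0BA2F (w,user):
  [0] read 0x3A idx=20: raw=0x62007 flags P=1 W=1 U=1 S=0
  [1] read 0x62 idx=14: raw=0x63007 flags P=1 W=1 U=1 S=0
  [2] read 0x63 idx=13: raw=0x65007 flags P=1 W=1 U=1 S=0
  [3] read 0x65 idx=11: raw=0x68003 flags P=1 W=1 U=0 S=0
  → PROTECTION_VIOLATION  (4 entries read)
#5 VA=0xB024020DF44 (r,kernel):
  [0] read 0x3A idx=22: raw=0x6B007 flags P=1 W=1 U=1 S=0
  [1] read 0x6B idx=9: raw=0x6C007 flags P=1 W=1 U=1 S=0
  [2] read 0x6C idx=1: raw=0x6E007 flags P=1 W=1 U=1 S=0
  [3] read 0x6E idx=13: raw=0x72007 flags P=1 W=1 U=1 S=0
  ✓ 0x72F44  — 4 lookups

Entries read for #1: 4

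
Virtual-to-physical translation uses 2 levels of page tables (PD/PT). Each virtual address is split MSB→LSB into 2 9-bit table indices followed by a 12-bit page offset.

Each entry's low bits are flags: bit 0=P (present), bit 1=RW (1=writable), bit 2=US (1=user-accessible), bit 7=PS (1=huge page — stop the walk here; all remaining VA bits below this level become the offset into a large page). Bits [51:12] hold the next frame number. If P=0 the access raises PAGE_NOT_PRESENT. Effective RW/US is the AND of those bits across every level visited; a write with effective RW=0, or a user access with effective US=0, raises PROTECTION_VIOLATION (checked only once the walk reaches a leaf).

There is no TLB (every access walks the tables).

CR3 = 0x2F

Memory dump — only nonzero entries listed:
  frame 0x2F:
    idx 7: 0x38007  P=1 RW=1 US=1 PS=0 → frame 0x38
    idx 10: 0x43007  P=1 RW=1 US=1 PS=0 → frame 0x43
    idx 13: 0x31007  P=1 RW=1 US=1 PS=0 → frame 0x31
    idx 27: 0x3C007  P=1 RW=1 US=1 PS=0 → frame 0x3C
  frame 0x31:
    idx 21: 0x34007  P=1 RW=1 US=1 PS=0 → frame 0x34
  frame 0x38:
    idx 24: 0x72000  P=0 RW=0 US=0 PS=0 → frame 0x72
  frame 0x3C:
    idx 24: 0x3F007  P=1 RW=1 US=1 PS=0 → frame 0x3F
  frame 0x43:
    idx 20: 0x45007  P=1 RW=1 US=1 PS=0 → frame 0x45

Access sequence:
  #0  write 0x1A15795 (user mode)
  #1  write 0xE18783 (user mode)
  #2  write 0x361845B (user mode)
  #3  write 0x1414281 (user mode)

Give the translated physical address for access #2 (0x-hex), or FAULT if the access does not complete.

Per-access translation:
#0 VA=0x1A15795 (w,user):
  L0: frame=0x2F idx=13 entry=0x31007 [P=1 RW=1 US=1 PS=0]
  L1: frame=0x31 idx=21 entry=0x34007 [P=1 RW=1 US=1 PS=0]
  → PA=0x34795  (2 entries read)
#1 VA=0xE18783 (w,user):
  L0: frame=0x2F idx=7 entry=0x38007 [P=1 RW=1 US=1 PS=0]
  L1: frame=0x38 idx=24 entry=0x72000 [P=0 RW=0 US=0 PS=0]
  ⇒ fault: PAGE_NOT_PRESENT  — 2 lookups
#2 VA=0x361845B (w,user):
  L0: frame=0x2F idx=27 entry=0x3C007 [P=1 RW=1 US=1 PS=0]
  L1: frame=0x3C idx=24 entry=0x3F007 [P=1 RW=1 US=1 PS=0]
  → PA=0x3F45B  (2 entries read)
#3 VA=0x1414281 (w,user):
  L0: frame=0x2F idx=10 entry=0x43007 [P=1 RW=1 US=1 PS=0]
  L1: frame=0x43 idx=20 entry=0x45007 [P=1 RW=1 US=1 PS=0]
  → PA=0x45281  (2 entries read)

Access #2 PA: 0x3F45B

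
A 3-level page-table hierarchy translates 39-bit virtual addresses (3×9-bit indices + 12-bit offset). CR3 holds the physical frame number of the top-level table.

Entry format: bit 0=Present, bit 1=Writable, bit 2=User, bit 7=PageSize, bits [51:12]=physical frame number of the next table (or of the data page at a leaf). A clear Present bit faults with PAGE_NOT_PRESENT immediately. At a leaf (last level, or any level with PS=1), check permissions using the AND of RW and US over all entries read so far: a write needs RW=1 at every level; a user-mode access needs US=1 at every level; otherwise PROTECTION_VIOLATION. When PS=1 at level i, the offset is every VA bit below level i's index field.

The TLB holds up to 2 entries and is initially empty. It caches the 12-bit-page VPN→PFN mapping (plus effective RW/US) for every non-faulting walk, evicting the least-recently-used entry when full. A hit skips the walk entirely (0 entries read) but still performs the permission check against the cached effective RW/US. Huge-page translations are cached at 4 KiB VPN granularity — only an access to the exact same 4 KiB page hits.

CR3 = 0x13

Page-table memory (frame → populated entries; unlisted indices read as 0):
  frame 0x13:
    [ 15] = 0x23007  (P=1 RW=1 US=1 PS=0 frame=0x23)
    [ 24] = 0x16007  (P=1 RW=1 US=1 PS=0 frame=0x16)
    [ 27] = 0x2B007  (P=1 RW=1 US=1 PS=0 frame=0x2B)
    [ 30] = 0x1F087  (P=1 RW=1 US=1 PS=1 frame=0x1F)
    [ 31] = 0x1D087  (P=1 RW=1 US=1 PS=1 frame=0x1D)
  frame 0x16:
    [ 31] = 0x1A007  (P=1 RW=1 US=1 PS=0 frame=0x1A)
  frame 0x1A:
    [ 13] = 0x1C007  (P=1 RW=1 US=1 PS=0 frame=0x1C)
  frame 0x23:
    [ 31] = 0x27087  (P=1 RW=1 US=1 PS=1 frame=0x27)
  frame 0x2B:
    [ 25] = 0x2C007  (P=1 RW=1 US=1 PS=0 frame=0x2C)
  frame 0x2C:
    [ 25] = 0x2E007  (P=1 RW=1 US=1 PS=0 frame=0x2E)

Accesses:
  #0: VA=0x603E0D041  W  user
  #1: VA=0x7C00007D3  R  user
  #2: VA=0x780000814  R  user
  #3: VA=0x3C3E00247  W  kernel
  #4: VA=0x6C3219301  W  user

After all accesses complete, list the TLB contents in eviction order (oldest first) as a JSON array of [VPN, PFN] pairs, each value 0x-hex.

Trace:
#0 VA=0x603E0D041 (w,user):
  [0] read 0x13 idx=24: raw=0x16007 flags P=1 W=1 U=1 S=0
  [1] read 0x16 idx=31: raw=0x1A007 flags P=1 W=1 U=1 S=0
  [2] read 0x1A idx=13: raw=0x1C007 flags P=1 W=1 U=1 S=0
  ⇒ phys 0x1C041  [3 reads]
#1 VA=0x7C00007D3 (r,user):
  [0] read 0x13 idx=31: raw=0x1D087 flags P=1 W=1 U=1 S=1
  ⇒ phys 0x1D7D3 (huge @L0)  [1 reads]
#2 VA=0x780000814 (r,user):
  [0] read 0x13 idx=30: raw=0x1F087 flags P=1 W=1 U=1 S=1
  ⇒ phys 0x1F814 (huge @L0)  [1 reads]
#3 VA=0x3C3E00247 (w,kernel):
  [0] read 0x13 idx=15: raw=0x23007 flags P=1 W=1 U=1 S=0
  [1] read 0x23 idx=31: raw=0x27087 flags P=1 W=1 U=1 S=1
  ⇒ phys 0x27247 (huge @L1)  [2 reads]
#4 VA=0x6C3219301 (w,user):
  [0] read 0x13 idx=27: raw=0x2B007 flags P=1 W=1 U=1 S=0
  [1] read 0x2B idx=25: raw=0x2C007 flags P=1 W=1 U=1 S=0
  [2] read 0x2C idx=25: raw=0x2E007 flags P=1 W=1 U=1 S=0
  ⇒ phys 0x2E301  [3 reads]

TLB: [["0x3C3E00", "0x27"], ["0x6C3219", "0x2E"]]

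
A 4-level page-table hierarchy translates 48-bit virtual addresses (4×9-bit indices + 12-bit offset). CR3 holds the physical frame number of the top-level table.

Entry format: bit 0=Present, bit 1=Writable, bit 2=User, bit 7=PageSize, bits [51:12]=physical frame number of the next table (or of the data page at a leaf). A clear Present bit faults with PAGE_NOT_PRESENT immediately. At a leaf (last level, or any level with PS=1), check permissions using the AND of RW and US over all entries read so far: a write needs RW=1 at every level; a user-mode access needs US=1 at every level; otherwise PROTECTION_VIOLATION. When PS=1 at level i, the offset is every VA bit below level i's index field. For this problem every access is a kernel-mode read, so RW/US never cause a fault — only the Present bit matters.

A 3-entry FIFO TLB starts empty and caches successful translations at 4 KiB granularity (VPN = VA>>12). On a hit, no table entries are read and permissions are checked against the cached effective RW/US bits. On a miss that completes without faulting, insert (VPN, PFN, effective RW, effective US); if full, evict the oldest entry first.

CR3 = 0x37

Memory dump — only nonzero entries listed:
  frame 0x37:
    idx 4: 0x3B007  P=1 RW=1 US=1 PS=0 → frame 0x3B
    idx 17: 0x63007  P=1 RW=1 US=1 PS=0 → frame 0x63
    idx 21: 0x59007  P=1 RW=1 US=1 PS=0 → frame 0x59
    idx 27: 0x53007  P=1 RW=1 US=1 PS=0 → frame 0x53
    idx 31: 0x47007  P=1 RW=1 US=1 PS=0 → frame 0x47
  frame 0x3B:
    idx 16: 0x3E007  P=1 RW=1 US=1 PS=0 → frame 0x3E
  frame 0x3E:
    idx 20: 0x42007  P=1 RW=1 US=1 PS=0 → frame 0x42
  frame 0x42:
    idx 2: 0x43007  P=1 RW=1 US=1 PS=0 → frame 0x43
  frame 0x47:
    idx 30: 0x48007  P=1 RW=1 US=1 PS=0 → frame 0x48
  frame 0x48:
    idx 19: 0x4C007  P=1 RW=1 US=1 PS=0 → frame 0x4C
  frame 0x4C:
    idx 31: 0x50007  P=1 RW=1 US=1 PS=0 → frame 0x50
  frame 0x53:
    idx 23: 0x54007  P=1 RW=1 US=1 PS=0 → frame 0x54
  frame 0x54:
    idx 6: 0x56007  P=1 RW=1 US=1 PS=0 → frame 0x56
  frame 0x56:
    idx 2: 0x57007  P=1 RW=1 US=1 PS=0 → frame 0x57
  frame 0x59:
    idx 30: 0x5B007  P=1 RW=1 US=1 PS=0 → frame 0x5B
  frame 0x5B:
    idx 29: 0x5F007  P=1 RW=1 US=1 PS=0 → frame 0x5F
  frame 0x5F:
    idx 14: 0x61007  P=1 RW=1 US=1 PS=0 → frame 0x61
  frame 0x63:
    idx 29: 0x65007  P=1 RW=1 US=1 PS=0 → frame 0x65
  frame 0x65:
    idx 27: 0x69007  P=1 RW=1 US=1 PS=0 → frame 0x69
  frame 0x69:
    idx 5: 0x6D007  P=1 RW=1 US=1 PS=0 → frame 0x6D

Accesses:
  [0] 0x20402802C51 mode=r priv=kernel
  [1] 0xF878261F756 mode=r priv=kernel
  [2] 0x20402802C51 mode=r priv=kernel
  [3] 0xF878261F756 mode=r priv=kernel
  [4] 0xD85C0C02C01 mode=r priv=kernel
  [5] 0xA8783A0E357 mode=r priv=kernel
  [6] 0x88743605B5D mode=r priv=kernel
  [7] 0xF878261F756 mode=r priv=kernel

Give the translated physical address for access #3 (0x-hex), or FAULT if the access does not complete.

Trace:
#0 VA=0x20402802C51 (r,kernel):
  L0 @0x37[4] → 0x3B007  P=1,RW=1,US=1,PS=0
  L1 @0x3B[16] → 0x3E007  P=1,RW=1,US=1,PS=0
  L2 @0x3E[20] → 0x42007  P=1,RW=1,US=1,PS=0
  L3 @0x42[2] → 0x43007  P=1,RW=1,US=1,PS=0
  ⇒ phys 0x43C51  [4 reads]
#1 VA=0xF878261F756 (r,kernel):
  L0 @0x37[31] → 0x47007  P=1,RW=1,US=1,PS=0
  L1 @0x47[30] → 0x48007  P=1,RW=1,US=1,PS=0
  L2 @0x48[19] → 0x4C007  P=1,RW=1,US=1,PS=0
  L3 @0x4C[31] → 0x50007  P=1,RW=1,US=1,PS=0
  ⇒ phys 0x50756  [4 reads]
#2 VA=0x20402802C51 (r,kernel):
  TLB hit vpn=0x20402802 → PA=0x43C51
#3 VA=0xF878261F756 (r,kernel):
  TLB hit vpn=0xF878261F → PA=0x50756
#4 VA=0xD85C0C02C01 (r,kernel):
  L0 @0x37[27] → 0x53007  P=1,RW=1,US=1,PS=0
  L1 @0x53[23] → 0x54007  P=1,RW=1,US=1,PS=0
  L2 @0x54[6] → 0x56007  P=1,RW=1,US=1,PS=0
  L3 @0x56[2] → 0x57007  P=1,RW=1,US=1,PS=0
  ⇒ phys 0x57C01  [4 reads]
#5 VA=0xA8783A0E357 (r,kernel):
  L0 @0x37[21] → 0x59007  P=1,RW=1,US=1,PS=0
  L1 @0x59[30] → 0x5B007  P=1,RW=1,US=1,PS=0
  L2 @0x5B[29] → 0x5F007  P=1,RW=1,US=1,PS=0
  L3 @0x5F[14] → 0x61007  P=1,RW=1,US=1,PS=0
  ⇒ phys 0x61357  [4 reads]
#6 VA=0x88743605B5D (r,kernel):
  L0 @0x37[17] → 0x63007  P=1,RW=1,US=1,PS=0
  L1 @0x63[29] → 0x65007  P=1,RW=1,US=1,PS=0
  L2 @0x65[27] → 0x69007  P=1,RW=1,US=1,PS=0
  L3 @0x69[5] → 0x6D007  P=1,RW=1,US=1,PS=0
  ⇒ phys 0x6DB5D  [4 reads]
#7 VA=0xF878261F756 (r,kernel):
  L0 @0x37[31] → 0x47007  P=1,RW=1,US=1,PS=0
  L1 @0x47[30] → 0x48007  P=1,RW=1,US=1,PS=0
  L2 @0x48[19] → 0x4C007  P=1,RW=1,US=1,PS=0
  L3 @0x4C[31] → 0x50007  P=1,RW=1,US=1,PS=0
  ⇒ phys 0x50756  [4 reads]

Access #3 PA: 0x50756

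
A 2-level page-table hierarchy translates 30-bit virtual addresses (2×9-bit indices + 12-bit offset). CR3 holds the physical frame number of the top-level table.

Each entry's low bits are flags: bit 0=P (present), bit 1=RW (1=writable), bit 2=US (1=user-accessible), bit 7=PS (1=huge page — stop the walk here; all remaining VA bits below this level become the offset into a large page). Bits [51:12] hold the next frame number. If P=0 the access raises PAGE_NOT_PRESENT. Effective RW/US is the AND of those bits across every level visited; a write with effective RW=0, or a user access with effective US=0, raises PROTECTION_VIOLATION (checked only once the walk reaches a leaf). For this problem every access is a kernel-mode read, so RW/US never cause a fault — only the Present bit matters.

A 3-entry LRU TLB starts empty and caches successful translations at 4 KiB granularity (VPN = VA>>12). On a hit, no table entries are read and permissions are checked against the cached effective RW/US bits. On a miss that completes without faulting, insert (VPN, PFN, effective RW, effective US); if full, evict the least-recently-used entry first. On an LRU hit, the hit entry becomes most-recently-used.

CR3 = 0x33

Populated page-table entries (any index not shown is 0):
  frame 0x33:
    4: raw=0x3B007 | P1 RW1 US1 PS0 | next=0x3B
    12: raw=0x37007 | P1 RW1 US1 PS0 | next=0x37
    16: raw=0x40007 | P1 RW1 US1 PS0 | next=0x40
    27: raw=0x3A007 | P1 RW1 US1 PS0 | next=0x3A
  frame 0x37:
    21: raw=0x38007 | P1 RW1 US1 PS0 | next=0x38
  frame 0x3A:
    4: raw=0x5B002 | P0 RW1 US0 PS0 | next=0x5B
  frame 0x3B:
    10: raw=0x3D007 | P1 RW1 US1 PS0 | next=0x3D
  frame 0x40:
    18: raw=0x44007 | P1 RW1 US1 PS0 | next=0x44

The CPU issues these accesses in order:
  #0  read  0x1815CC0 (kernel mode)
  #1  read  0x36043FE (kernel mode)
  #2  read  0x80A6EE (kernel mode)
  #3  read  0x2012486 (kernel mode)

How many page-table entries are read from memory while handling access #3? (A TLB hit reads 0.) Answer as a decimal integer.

Per-access translation:
#0 VA=0x1815CC0 (r,kernel):
  [0] read 0x33 idx=12: raw=0x37007 flags P=1 W=1 U=1 S=0
  [1] read 0x37 idx=21: raw=0x38007 flags P=1 W=1 U=1 S=0
  ✓ 0x38CC0  — 2 lookups
#1 VA=0x36043FE (r,kernel):
  [0] read 0x33 idx=27: raw=0x3A007 flags P=1 W=1 U=1 S=0
  [1] read 0x3A idx=4: raw=0x5B002 flags P=0 W=1 U=0 S=0
  ✗ PAGE_NOT_PRESENT  [2 reads]
#2 VA=0x80A6EE (r,kernel):
  [0] read 0x33 idx=4: raw=0x3B007 flags P=1 W=1 U=1 S=0
  [1] read 0x3B idx=10: raw=0x3D007 flags P=1 W=1 U=1 S=0
  ✓ 0x3D6EE  — 2 lookups
#3 VA=0x2012486 (r,kernel):
  [0] read 0x33 idx=16: raw=0x40007 flags P=1 W=1 U=1 S=0
  [1] read 0x40 idx=18: raw=0x44007 flags P=1 W=1 U=1 S=0
  ✓ 0x44486  — 2 lookups

Entries read for #3: 2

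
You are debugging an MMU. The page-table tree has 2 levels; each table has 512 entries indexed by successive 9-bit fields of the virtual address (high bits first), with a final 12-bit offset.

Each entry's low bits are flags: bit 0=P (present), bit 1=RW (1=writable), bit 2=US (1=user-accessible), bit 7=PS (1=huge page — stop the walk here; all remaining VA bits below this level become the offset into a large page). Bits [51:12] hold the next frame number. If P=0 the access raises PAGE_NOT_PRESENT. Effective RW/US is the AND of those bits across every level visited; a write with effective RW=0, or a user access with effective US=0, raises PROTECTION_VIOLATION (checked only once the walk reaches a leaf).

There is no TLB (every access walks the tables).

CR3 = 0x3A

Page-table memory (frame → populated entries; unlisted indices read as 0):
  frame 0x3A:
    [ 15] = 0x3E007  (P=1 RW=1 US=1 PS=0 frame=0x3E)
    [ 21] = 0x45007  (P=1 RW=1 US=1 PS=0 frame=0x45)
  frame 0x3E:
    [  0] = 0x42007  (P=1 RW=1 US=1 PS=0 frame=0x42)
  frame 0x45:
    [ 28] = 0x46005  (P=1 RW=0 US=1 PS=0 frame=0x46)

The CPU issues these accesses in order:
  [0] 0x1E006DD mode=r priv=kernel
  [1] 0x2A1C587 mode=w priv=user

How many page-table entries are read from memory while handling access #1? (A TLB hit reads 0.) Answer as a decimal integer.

Trace:
#0 VA=0x1E006DD (r,kernel):
  lvl0: tbl 0x3A, slot 15 ⇒ 0x3E007 (P1/RW1/US1/PS0)
  lvl1: tbl 0x3E, slot 0 ⇒ 0x42007 (P1/RW1/US1/PS0)
  ✓ 0x426DD  — 2 lookups
#1 VA=0x2A1C587 (w,user):
  lvl0: tbl 0x3A, slot 21 ⇒ 0x45007 (P1/RW1/US1/PS0)
  lvl1: tbl 0x45, slot 28 ⇒ 0x46005 (P1/RW0/US1/PS0)
  ⇒ fault: PROTECTION_VIOLATION  — 2 lookups

Entries read for #1: 2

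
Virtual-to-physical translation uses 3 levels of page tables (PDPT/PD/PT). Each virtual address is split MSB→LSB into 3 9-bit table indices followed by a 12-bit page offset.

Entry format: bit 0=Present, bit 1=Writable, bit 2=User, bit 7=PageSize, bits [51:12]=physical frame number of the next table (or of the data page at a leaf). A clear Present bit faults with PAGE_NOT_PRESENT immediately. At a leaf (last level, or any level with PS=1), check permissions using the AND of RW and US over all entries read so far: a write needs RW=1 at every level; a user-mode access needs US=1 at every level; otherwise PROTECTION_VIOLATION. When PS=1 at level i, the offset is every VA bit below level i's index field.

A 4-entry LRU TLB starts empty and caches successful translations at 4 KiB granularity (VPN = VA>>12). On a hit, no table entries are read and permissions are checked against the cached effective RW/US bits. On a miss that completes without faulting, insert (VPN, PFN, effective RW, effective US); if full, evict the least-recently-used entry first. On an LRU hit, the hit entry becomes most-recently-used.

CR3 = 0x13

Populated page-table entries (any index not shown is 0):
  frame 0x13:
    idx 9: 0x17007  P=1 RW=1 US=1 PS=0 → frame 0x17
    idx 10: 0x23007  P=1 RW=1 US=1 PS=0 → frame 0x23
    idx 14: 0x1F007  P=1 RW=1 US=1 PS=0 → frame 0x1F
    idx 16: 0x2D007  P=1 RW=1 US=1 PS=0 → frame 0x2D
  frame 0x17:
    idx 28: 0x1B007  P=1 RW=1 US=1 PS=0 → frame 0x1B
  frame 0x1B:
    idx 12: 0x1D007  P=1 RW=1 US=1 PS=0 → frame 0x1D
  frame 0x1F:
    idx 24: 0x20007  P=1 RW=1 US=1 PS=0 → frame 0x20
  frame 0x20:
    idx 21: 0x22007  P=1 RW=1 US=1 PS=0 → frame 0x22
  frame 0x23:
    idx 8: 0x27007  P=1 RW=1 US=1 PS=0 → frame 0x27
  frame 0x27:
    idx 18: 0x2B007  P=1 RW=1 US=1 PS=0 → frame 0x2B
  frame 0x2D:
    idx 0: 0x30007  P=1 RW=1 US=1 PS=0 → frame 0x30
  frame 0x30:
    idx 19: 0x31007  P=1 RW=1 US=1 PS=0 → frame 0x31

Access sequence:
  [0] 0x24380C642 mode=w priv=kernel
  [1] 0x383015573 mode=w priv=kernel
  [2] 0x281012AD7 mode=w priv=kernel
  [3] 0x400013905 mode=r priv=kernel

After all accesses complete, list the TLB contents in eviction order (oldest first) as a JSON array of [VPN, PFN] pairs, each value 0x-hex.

Per-access translation:
#0 VA=0x24380C642 (w,kernel):
  lvl0: tbl 0x13, slot 9 ⇒ 0x17007 (P1/RW1/US1/PS0)
  lvl1: tbl 0x17, slot 28 ⇒ 0x1B007 (P1/RW1/US1/PS0)
  lvl2: tbl 0x1B, slot 12 ⇒ 0x1D007 (P1/RW1/US1/PS0)
  → PA=0x1D642  (3 entries read)
#1 VA=0x383015573 (w,kernel):
  lvl0: tbl 0x13, slot 14 ⇒ 0x1F007 (P1/RW1/US1/PS0)
  lvl1: tbl 0x1F, slot 24 ⇒ 0x20007 (P1/RW1/US1/PS0)
  lvl2: tbl 0x20, slot 21 ⇒ 0x22007 (P1/RW1/US1/PS0)
  → PA=0x22573  (3 entries read)
#2 VA=0x281012AD7 (w,kernel):
  lvl0: tbl 0x13, slot 10 ⇒ 0x23007 (P1/RW1/US1/PS0)
  lvl1: tbl 0x23, slot 8 ⇒ 0x27007 (P1/RW1/US1/PS0)
  lvl2: tbl 0x27, slot 18 ⇒ 0x2B007 (P1/RW1/US1/PS0)
  → PA=0x2BAD7  (3 entries read)
#3 VA=0x400013905 (r,kernel):
  lvl0: tbl 0x13, slot 16 ⇒ 0x2D007 (P1/RW1/US1/PS0)
  lvl1: tbl 0x2D, slot 0 ⇒ 0x30007 (P1/RW1/US1/PS0)
  lvl2: tbl 0x30, slot 19 ⇒ 0x31007 (P1/RW1/US1/PS0)
  → PA=0x31905  (3 entries read)

TLB: [["0x24380C", "0x1D"], ["0x383015", "0x22"], ["0x281012", "0x2B"], ["0x400013", "0x31"]]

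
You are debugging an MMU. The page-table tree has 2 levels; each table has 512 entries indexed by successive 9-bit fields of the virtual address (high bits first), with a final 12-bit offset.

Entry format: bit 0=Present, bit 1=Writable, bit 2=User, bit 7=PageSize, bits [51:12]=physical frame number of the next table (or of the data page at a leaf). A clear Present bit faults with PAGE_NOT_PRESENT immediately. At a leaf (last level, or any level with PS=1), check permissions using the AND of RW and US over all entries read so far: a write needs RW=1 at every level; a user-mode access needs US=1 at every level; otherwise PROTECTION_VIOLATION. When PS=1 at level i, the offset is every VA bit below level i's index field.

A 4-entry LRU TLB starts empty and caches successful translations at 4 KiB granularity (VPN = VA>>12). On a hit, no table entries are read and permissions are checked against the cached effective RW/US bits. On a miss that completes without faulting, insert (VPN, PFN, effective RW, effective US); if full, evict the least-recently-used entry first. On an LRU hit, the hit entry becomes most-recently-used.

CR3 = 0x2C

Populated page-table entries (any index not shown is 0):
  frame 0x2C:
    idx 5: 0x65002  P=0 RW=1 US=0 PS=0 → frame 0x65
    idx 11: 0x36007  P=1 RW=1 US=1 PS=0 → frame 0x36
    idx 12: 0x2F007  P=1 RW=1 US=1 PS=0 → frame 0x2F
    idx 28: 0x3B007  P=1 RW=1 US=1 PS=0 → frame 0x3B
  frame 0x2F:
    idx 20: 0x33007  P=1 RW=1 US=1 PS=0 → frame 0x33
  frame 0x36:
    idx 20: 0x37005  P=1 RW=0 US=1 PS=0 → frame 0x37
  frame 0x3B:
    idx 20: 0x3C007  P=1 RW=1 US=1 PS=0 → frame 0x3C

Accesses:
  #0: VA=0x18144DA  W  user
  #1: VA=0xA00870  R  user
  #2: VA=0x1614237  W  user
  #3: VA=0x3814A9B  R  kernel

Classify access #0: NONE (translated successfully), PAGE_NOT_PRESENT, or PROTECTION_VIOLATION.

Walk each access:
#0 VA=0x18144DA (w,user):
  lvl0: tbl 0x2C, slot 12 ⇒ 0x2F007 (P1/RW1/US1/PS0)
  lvl1: tbl 0x2F, slot 20 ⇒ 0x33007 (P1/RW1/US1/PS0)
  → PA=0x334DA  (2 entries read)
#1 VA=0xA00870 (r,user):
  lvl0: tbl 0x2C, slot 5 ⇒ 0x65002 (P0/RW1/US0/PS0)
  ⇒ fault: PAGE_NOT_PRESENT  — 1 lookups
#2 VA=0x1614237 (w,user):
  lvl0: tbl 0x2C, slot 11 ⇒ 0x36007 (P1/RW1/US1/PS0)
  lvl1: tbl 0x36, slot 20 ⇒ 0x37005 (P1/RW0/US1/PS0)
  ⇒ fault: PROTECTION_VIOLATION  — 2 lookups
#3 VA=0x3814A9B (r,kernel):
  lvl0: tbl 0x2C, slot 28 ⇒ 0x3B007 (P1/RW1/US1/PS0)
  lvl1: tbl 0x3B, slot 20 ⇒ 0x3C007 (P1/RW1/US1/PS0)
  → PA=0x3CA9B  (2 entries read)

Access #0 fault: NONE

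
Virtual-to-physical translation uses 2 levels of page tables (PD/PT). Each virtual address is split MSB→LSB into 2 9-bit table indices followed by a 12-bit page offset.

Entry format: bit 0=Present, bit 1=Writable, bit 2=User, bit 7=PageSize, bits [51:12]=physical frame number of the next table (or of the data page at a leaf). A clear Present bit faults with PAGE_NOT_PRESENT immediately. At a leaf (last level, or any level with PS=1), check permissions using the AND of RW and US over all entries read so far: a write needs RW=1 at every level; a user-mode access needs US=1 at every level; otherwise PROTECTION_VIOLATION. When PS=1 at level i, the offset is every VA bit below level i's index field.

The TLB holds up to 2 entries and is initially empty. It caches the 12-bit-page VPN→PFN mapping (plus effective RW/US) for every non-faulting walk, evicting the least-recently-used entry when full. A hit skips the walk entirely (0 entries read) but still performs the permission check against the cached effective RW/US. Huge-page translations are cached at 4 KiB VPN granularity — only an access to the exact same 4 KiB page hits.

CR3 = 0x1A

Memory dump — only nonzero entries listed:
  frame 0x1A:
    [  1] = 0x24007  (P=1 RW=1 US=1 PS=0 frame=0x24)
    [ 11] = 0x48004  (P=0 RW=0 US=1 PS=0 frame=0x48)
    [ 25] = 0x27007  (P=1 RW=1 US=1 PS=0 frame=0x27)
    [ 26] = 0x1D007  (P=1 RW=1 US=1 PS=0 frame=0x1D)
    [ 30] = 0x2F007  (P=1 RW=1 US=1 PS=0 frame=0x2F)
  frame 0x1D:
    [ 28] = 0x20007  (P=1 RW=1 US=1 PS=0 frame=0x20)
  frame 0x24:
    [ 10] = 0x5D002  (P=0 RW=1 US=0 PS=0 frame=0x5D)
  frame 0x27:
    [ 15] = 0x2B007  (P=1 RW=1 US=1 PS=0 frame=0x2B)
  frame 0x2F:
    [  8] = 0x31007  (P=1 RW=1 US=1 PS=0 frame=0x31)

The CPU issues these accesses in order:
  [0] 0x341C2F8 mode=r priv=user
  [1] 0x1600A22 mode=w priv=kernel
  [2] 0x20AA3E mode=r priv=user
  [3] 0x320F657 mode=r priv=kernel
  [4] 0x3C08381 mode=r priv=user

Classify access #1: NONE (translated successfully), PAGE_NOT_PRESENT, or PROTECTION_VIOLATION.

Per-access translation:
#0 VA=0x341C2F8 (r,user):
  lvl0: tbl 0x1A, slot 26 ⇒ 0x1D007 (P1/RW1/US1/PS0)
  lvl1: tbl 0x1D, slot 28 ⇒ 0x20007 (P1/RW1/US1/PS0)
  ✓ 0x202F8  — 2 lookups
#1 VA=0x1600A22 (w,kernel):
  lvl0: tbl 0x1A, slot 11 ⇒ 0x48004 (P0/RW0/US1/PS0)
  → PAGE_NOT_PRESENT  (1 entries read)
#2 VA=0x20AA3E (r,user):
  lvl0: tbl 0x1A, slot 1 ⇒ 0x24007 (P1/RW1/US1/PS0)
  lvl1: tbl 0x24, slot 10 ⇒ 0x5D002 (P0/RW1/US0/PS0)
  → PAGE_NOT_PRESENT  (2 entries read)
#3 VA=0x320F657 (r,kernel):
  lvl0: tbl 0x1A, slot 25 ⇒ 0x27007 (P1/RW1/US1/PS0)
  lvl1: tbl 0x27, slot 15 ⇒ 0x2B007 (P1/RW1/US1/PS0)
  ✓ 0x2B657  — 2 lookups
#4 VA=0x3C08381 (r,user):
  lvl0: tbl 0x1A, slot 30 ⇒ 0x2F007 (P1/RW1/US1/PS0)
  lvl1: tbl 0x2F, slot 8 ⇒ 0x31007 (P1/RW1/US1/PS0)
  ✓ 0x31381  — 2 lookups

Access #1 fault: PAGE_NOT_PRESENT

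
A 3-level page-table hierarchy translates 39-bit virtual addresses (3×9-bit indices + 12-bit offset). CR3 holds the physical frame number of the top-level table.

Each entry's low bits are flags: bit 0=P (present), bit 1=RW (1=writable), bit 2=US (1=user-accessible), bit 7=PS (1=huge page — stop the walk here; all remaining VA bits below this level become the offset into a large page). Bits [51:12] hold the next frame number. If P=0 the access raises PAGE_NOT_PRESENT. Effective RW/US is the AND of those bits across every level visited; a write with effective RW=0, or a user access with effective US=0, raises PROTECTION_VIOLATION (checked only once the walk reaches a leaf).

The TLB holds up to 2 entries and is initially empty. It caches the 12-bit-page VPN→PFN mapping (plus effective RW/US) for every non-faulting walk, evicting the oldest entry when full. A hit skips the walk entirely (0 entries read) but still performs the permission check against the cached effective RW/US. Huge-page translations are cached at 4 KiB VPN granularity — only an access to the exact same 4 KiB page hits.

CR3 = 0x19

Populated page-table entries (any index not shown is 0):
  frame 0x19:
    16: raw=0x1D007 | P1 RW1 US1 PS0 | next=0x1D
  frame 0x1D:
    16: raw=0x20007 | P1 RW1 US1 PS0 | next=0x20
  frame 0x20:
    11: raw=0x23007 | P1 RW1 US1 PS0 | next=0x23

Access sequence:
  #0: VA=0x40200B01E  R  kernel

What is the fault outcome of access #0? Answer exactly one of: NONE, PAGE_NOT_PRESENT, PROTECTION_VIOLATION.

Walk each access:
#0 VA=0x40200B01E (r,kernel):
  L0: frame=0x19 idx=16 entry=0x1D007 [P=1 RW=1 US=1 PS=0]
  L1: frame=0x1D idx=16 entry=0x20007 [P=1 RW=1 US=1 PS=0]
  L2: frame=0x20 idx=11 entry=0x23007 [P=1 RW=1 US=1 PS=0]
  → PA=0x2301E  (3 entries read)

Access #0 fault: NONE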